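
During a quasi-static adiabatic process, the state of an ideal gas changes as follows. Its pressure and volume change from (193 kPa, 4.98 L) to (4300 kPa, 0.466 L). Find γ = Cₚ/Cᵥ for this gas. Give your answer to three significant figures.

PV^γ = const ⇒ γ = ln(P₂/P₁) / ln(V₁/V₂).
γ = ln(4300/193) / ln(4.98/0.466) = 1.31.

γ ≈ 1.31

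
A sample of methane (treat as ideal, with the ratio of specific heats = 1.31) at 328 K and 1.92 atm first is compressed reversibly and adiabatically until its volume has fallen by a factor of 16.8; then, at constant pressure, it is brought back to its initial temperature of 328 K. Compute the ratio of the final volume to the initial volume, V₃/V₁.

V₃/V₁ ≈ 0.0248

Adiabatic step: V₂/V₁ = 0.05952; T₂ = T₁·16.8^(0.31) = 786.5 K.
Isobaric step: V₃/V₂ = T₃/T₂ = 328/786.5.
V₃/V₁ = (V₂/V₁)(V₃/V₂) = 0.05952 × (328/786.5) = 0.02482.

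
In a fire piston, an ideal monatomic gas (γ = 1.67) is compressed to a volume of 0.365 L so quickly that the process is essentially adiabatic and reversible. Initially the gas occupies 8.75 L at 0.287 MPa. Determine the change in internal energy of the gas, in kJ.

P₂ = P₁(V₁/V₂)^γ = 0.287×(8.75/0.365)^(1.67) = 57.81 MPa.
For a reversible adiabat, W_by_gas = (P₁V₁ − P₂V₂)/(γ−1).
W_by = (287000×0.00875 − 5.781×10^7×0.000365) / (0.67) = -27750 J.
Q = 0 ⇒ ΔU = −W_by = 27750 J.

ΔU ≈ 27.7 kJ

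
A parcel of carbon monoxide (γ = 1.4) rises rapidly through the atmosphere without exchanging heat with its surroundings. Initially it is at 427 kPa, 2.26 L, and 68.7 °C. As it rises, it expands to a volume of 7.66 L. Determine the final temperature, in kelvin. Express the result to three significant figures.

T₂ ≈ 210 K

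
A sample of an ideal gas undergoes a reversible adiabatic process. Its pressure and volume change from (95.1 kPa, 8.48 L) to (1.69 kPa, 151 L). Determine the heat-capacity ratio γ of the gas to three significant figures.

PV^γ = const ⇒ γ = ln(P₂/P₁) / ln(V₁/V₂).
γ = ln(1.69/95.1) / ln(8.48/151) = 1.4.

γ ≈ 1.40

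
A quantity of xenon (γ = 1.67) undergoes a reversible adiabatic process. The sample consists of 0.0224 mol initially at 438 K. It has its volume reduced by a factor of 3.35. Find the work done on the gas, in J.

W ≈ 152 J

Adiabatic: T₁V₁^(γ−1) = T₂V₂^(γ−1) ⇒ T₂ = T₁ (V₁/V₂)^(γ−1).
T₂ = 438 × 3.35^(0.67) = 984.6 K.
Q = 0, so ΔU = W_on_gas = nCᵥΔT with Cᵥ = R/(γ−1) = 12.41 J/(mol·K).
ΔU = 0.0224 × 12.41 × (984.6 − 438) = 151.9 J.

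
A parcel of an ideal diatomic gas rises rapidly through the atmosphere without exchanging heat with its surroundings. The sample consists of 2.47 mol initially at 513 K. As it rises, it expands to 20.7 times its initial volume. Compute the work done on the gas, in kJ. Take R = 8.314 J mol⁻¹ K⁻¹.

Adiabatic: T₁V₁^(γ−1) = T₂V₂^(γ−1) ⇒ T₂ = T₁ (V₁/V₂)^(γ−1).
γ = 7/5 for a diatomic ideal gas, so γ−1 = 2/5.
T₂ = 513 × (1/20.7)^(2/5) = 152.7 K.
Q = 0, so ΔU = W_on_gas = nCᵥΔT with Cᵥ = R/(γ−1) = 20.79 J/(mol·K).
ΔU = 2.47 × 20.79 × (152.7 − 513) = -18500 J.

W ≈ -18.5 kJ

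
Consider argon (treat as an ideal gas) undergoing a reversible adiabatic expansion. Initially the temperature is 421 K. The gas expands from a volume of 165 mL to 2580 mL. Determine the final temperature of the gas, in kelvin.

T₂ ≈ 67.3 K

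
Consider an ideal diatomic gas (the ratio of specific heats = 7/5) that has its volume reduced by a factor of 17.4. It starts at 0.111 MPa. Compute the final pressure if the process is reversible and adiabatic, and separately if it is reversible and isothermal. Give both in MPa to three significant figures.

adiabatic: 6.05 MPa; isothermal: 1.93 MPa

Isothermal: P₂ = P₁(V₁/V₂) = 0.111×17.4 = 1.931 MPa.
Adiabatic: P₂ = P₁(V₁/V₂)^γ = 0.111×17.4^(7/5) = 6.055 MPa.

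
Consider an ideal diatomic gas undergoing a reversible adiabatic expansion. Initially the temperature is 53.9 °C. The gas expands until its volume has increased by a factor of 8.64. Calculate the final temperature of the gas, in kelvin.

T₂ ≈ 138 K

For a reversible adiabat TV^(γ−1) is constant, so T₂ = T₁ (V₁/V₂)^(γ−1).
For a diatomic ideal gas γ = 7/5, so γ−1 = 2/5.
T₁ = 53.9 °C = 327 K.
T₂ = 327 × (1/8.64)^(2/5) = 138 K.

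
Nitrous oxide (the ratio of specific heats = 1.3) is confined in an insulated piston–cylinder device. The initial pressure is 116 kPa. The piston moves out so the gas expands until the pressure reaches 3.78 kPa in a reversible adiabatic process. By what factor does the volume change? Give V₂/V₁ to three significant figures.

V₂/V₁ ≈ 13.9

From PV^γ = const, V₂/V₁ = (P₁/P₂)^(1/γ).
V₂/V₁ = (116/3.78)^(0.769) = 13.93.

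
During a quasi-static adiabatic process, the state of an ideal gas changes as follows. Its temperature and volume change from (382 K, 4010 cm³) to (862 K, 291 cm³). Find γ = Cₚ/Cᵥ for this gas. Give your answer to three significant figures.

γ ≈ 1.31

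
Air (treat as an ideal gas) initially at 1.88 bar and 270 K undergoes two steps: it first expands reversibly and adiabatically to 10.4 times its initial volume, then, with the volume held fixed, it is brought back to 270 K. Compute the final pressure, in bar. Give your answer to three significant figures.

P₃ ≈ 0.181 bar

For a diatomic ideal gas γ = 7/5.
Adiabatic step (PV^γ = const): P₂ = 1.88×(1/10.4)^(7/5) = 0.07085 bar; T₂ = 270×(1/10.4)^(2/5) = 105.8 K.
Isochoric: P₃ = P₂(T₃/T₂) = 0.07085 × (270/105.8) = 0.1808 bar.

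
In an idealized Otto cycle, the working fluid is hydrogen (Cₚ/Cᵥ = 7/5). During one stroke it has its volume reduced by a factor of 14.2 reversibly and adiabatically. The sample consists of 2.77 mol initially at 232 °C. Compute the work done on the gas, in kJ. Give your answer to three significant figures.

W ≈ 55.0 kJ

Adiabatic: T₁V₁^(γ−1) = T₂V₂^(γ−1) ⇒ T₂ = T₁ (V₁/V₂)^(γ−1).
T₁ = 232 °C = 505.1 K.
T₂ = 505.1 × 14.2^(2/5) = 1460 K.
Q = 0, so ΔU = W_on_gas = nCᵥΔT with Cᵥ = R/(γ−1) = 20.79 J/(mol·K).
ΔU = 2.77 × 20.79 × (1460 − 505.1) = 54970 J.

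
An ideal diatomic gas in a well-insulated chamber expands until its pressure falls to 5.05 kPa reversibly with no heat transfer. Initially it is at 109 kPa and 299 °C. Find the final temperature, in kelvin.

Adiabatic: T₂/T₁ = (P₂/P₁)^((γ−1)/γ).
For a diatomic ideal gas γ = 7/5, so (γ−1)/γ = 2/7.
T₁ = 299 °C = 572.1 K.
T₂ = 572.1 × (5.05/109)^(2/7) = 237.9 K.

T₂ ≈ 238 K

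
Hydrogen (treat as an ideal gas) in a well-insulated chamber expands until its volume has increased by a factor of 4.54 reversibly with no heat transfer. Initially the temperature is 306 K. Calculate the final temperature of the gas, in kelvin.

T₂ ≈ 167 K

For a reversible adiabat TV^(γ−1) is constant, so T₂ = T₁ (V₁/V₂)^(γ−1).
For a diatomic ideal gas γ = 7/5, so γ−1 = 2/5.
T₂ = 306 × (1/4.54)^(2/5) = 167.1 K.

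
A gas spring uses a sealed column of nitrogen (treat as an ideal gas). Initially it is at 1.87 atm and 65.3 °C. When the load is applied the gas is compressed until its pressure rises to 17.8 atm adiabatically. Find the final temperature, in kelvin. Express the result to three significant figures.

T₂ ≈ 644 K

Along an adiabat T P^((1−γ)/γ) is constant, so T₂ = T₁ (P₂/P₁)^((γ−1)/γ).
For a diatomic ideal gas γ = 7/5, so (γ−1)/γ = 2/7.
T₁ = 65.3 °C = 338.4 K.
T₂ = 338.4 × (17.8/1.87)^(2/7) = 644.3 K.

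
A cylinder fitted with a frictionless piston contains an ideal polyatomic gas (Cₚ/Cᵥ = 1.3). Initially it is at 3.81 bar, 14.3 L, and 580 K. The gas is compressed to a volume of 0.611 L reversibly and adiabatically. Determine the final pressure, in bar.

P₂ ≈ 230 bar

Since PV^γ is constant along a reversible adiabat, P₂ = P₁ (V₁/V₂)^γ.
P₂ = 3.81 × (14.3/0.611)^(1.3) = 229.6 bar.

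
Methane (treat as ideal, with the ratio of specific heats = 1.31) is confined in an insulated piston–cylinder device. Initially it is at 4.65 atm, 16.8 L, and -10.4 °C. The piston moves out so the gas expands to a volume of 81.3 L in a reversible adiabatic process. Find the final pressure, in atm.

Adiabatic: P₁V₁^γ = P₂V₂^γ ⇒ P₂ = P₁ (V₁/V₂)^γ.
P₂ = 4.65 × (16.8/81.3)^(1.31) = 0.5894 atm.

P₂ ≈ 0.589 atm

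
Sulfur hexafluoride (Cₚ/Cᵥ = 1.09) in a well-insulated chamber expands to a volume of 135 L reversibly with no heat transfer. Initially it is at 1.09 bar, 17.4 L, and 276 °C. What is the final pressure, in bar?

Adiabatic: P₁V₁^γ = P₂V₂^γ ⇒ P₂ = P₁ (V₁/V₂)^γ.
P₂ = 1.09 × (17.4/135)^(1.09) = 0.1168 bar.

P₂ ≈ 0.117 bar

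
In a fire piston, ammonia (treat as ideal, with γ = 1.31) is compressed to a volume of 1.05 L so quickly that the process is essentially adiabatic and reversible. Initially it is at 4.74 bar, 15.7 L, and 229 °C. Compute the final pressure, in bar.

P₂ ≈ 164 bar

Since PV^γ is constant along a reversible adiabat, P₂ = P₁ (V₁/V₂)^γ.
P₂ = 4.74 × (15.7/1.05)^(1.31) = 163.9 bar.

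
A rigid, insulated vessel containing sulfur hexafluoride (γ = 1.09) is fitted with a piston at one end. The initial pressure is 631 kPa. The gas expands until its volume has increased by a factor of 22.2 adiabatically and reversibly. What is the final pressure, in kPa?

P₂ ≈ 21.5 kPa

Adiabatic: P₁V₁^γ = P₂V₂^γ ⇒ P₂ = P₁ (V₁/V₂)^γ.
P₂ = 631 × (1/22.2)^(1.09) = 21.5 kPa.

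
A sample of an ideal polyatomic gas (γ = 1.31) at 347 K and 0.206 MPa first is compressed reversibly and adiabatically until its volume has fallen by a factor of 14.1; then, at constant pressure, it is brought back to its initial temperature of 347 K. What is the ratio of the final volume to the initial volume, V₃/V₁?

Adiabatic step: V₂/V₁ = 0.07092; T₂ = T₁·14.1^(0.31) = 788.1 K.
Isobaric step: V₃/V₂ = T₃/T₂ = 347/788.1.
V₃/V₁ = (V₂/V₁)(V₃/V₂) = 0.07092 × (347/788.1) = 0.03123.

V₃/V₁ ≈ 0.0312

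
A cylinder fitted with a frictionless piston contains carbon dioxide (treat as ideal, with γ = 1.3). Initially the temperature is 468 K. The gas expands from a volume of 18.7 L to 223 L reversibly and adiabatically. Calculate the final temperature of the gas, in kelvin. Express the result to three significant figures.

Adiabatic: T₁V₁^(γ−1) = T₂V₂^(γ−1) ⇒ T₂ = T₁ (V₁/V₂)^(γ−1).
T₂ = 468 × (18.7/223)^(0.3) = 222.5 K.

T₂ ≈ 222 K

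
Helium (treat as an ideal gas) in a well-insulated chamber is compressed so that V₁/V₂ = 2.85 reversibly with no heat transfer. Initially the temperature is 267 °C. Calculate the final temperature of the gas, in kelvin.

T₂ ≈ 1090 K

Adiabatic: T₁V₁^(γ−1) = T₂V₂^(γ−1) ⇒ T₂ = T₁ (V₁/V₂)^(γ−1).
For a monatomic ideal gas γ = 5/3, so γ−1 = 2/3.
T₁ = 267 °C = 540.1 K.
T₂ = 540.1 × 2.85^(2/3) = 1086 K.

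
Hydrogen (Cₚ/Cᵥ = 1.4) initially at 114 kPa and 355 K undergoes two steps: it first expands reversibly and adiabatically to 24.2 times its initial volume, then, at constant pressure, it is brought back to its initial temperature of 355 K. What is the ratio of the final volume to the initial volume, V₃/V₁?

Adiabatic step: V₂/V₁ = 24.2; T₂ = T₁·(1/24.2)^(0.4) = 99.24 K.
Isobaric step: V₃/V₂ = T₃/T₂ = 355/99.24.
V₃/V₁ = (V₂/V₁)(V₃/V₂) = 24.2 × (355/99.24) = 86.56.

V₃/V₁ ≈ 86.6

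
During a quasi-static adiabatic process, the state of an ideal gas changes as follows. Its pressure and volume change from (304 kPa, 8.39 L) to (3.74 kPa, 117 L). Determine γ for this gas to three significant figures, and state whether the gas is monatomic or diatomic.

PV^γ = const ⇒ γ = ln(P₂/P₁) / ln(V₁/V₂).
γ = ln(3.74/304) / ln(8.39/117) = 1.669.
γ ≈ 1.67 is close to 5/3, so the gas is monatomic.

γ ≈ 1.67; monatomic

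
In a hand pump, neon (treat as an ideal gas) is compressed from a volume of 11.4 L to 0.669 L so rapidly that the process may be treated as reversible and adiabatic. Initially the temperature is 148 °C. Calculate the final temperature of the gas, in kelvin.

For a reversible adiabat TV^(γ−1) is constant, so T₂ = T₁ (V₁/V₂)^(γ−1).
For a monatomic ideal gas γ = 5/3, so γ−1 = 2/3.
T₁ = 148 °C = 421.1 K.
T₂ = 421.1 × (11.4/0.669)^(2/3) = 2789 K.

T₂ ≈ 2790 K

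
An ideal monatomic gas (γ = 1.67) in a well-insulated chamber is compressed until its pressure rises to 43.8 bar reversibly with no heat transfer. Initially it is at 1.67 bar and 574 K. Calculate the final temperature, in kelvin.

Adiabatic: T₂/T₁ = (P₂/P₁)^((γ−1)/γ).
T₂ = 574 × (43.8/1.67)^(0.401) = 2129 K.

T₂ ≈ 2130 K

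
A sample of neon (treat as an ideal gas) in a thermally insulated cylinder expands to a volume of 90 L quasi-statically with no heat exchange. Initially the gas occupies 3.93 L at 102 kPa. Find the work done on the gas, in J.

W ≈ -527 J

γ = 5/3 for a monatomic ideal gas.
P₂ = P₁(V₁/V₂)^γ = 102×(3.93/90)^(5/3) = 0.5523 kPa.
For a reversible adiabat, W_by_gas = (P₁V₁ − P₂V₂)/(γ−1).
W_by = (102000×0.00393 − 552.3×0.09) / (2/3) = 526.7 J.
W_on_gas = −W_by = -526.7 J.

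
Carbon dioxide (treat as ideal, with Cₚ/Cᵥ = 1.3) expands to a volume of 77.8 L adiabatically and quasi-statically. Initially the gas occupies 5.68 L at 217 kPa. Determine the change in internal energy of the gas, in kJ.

ΔU ≈ -2.23 kJ

P₂ = P₁(V₁/V₂)^γ = 217×(5.68/77.8)^(1.3) = 7.225 kPa.
For a reversible adiabat, W_by_gas = (P₁V₁ − P₂V₂)/(γ−1).
W_by = (217000×0.00568 − 7225×0.0778) / (0.3) = 2235 J.
Q = 0 ⇒ ΔU = −W_by = -2235 J.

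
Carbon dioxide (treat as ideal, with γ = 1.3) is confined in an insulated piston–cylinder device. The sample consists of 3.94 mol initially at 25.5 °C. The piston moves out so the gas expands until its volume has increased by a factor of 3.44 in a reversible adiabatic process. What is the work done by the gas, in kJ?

W ≈ 10.1 kJ

For a reversible adiabat TV^(γ−1) is constant, so T₂ = T₁ (V₁/V₂)^(γ−1).
T₁ = 25.5 °C = 298.6 K.
T₂ = 298.6 × (1/3.44)^(0.3) = 206.2 K.
Q = 0, so ΔU = W_on_gas = nCᵥΔT with Cᵥ = R/(γ−1) = 27.71 J/(mol·K).
ΔU = 3.94 × 27.71 × (206.2 − 298.6) = -10100 J.
Work done by the gas = −ΔU = 10100 J.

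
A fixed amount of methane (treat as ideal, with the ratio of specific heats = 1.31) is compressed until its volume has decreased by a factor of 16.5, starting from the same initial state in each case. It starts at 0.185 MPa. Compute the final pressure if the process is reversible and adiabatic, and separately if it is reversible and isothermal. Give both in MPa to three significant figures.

Isothermal: P₂ = P₁(V₁/V₂) = 0.185×16.5 = 3.052 MPa.
Adiabatic: P₂ = P₁(V₁/V₂)^γ = 0.185×16.5^(1.31) = 7.279 MPa.

adiabatic: 7.28 MPa; isothermal: 3.05 MPa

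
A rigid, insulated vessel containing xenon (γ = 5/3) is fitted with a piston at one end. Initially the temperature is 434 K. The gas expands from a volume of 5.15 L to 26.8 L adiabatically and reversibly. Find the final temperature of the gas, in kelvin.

For a reversible adiabat TV^(γ−1) is constant, so T₂ = T₁ (V₁/V₂)^(γ−1).
T₂ = 434 × (5.15/26.8)^(2/3) = 144.5 K.

T₂ ≈ 145 K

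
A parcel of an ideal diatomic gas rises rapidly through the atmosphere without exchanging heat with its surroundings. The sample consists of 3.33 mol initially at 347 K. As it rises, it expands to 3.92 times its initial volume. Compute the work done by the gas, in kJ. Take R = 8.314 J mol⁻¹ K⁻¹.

Adiabatic: T₁V₁^(γ−1) = T₂V₂^(γ−1) ⇒ T₂ = T₁ (V₁/V₂)^(γ−1).
γ = 7/5 for a diatomic ideal gas, so γ−1 = 2/5.
T₂ = 347 × (1/3.92)^(2/5) = 200.9 K.
Q = 0, so ΔU = W_on_gas = nCᵥΔT with Cᵥ = R/(γ−1) = 20.79 J/(mol·K).
ΔU = 3.33 × 20.79 × (200.9 − 347) = -10110 J.
Work done by the gas = −ΔU = 10110 J.

W ≈ 10.1 kJ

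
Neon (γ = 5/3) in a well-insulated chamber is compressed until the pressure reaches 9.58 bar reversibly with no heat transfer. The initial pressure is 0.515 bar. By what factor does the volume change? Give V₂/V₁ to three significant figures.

V₂/V₁ ≈ 0.173

From PV^γ = const, V₂/V₁ = (P₁/P₂)^(1/γ).
V₂/V₁ = (0.515/9.58)^(3/5) = 0.1731.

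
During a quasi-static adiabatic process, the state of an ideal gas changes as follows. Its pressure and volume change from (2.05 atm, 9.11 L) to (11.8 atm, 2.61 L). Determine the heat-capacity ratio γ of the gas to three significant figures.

PV^γ = const ⇒ γ = ln(P₂/P₁) / ln(V₁/V₂).
γ = ln(11.8/2.05) / ln(9.11/2.61) = 1.4.

γ ≈ 1.40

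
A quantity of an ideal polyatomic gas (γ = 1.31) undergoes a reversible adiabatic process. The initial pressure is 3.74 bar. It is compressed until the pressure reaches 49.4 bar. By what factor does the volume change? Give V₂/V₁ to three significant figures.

V₂/V₁ ≈ 0.139

From PV^γ = const, V₂/V₁ = (P₁/P₂)^(1/γ).
V₂/V₁ = (3.74/49.4)^(0.763) = 0.1394.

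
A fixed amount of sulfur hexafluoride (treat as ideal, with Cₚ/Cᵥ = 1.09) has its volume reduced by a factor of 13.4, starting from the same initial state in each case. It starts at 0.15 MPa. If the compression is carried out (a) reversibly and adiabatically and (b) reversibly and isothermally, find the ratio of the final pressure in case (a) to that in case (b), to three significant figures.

P_adiabatic / P_isothermal ≈ 1.26

Isothermal: P_b = P₁(V₁/V₂) = 0.15×13.4.
Adiabatic: P_a = P₁(V₁/V₂)^γ = 0.15×13.4^(1.09).
P_a/P_b = (V₁/V₂)^(γ−1) = 13.4^(0.09) = 1.263.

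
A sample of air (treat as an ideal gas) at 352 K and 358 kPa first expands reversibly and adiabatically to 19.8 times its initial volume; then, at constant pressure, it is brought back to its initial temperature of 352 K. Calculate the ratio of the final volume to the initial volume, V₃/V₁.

For a diatomic ideal gas γ = 7/5.
Adiabatic step: V₂/V₁ = 19.8; T₂ = T₁·(1/19.8)^(2/5) = 106.6 K.
Isobaric step: V₃/V₂ = T₃/T₂ = 352/106.6.
V₃/V₁ = (V₂/V₁)(V₃/V₂) = 19.8 × (352/106.6) = 65.36.

V₃/V₁ ≈ 65.4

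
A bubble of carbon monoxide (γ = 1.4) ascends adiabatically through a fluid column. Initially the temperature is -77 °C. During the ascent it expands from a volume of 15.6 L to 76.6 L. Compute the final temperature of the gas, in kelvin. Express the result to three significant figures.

T₂ ≈ 104 K

For a reversible adiabat TV^(γ−1) is constant, so T₂ = T₁ (V₁/V₂)^(γ−1).
T₁ = -77 °C = 196.1 K.
T₂ = 196.1 × (15.6/76.6)^(0.4) = 103.8 K.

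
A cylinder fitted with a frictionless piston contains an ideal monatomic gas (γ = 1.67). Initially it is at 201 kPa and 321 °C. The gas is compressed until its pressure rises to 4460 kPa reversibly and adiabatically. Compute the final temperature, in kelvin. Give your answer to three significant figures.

T₂ ≈ 2060 K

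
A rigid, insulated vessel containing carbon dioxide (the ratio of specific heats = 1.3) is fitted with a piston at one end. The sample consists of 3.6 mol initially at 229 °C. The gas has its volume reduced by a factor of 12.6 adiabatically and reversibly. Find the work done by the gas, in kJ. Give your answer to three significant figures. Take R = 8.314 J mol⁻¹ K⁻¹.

For a reversible adiabat TV^(γ−1) is constant, so T₂ = T₁ (V₁/V₂)^(γ−1).
T₁ = 229 °C = 502.1 K.
T₂ = 502.1 × 12.6^(0.3) = 1074 K.
Q = 0, so ΔU = W_on_gas = nCᵥΔT with Cᵥ = R/(γ−1) = 27.71 J/(mol·K).
ΔU = 3.6 × 27.71 × (1074 − 502.1) = 57040 J.
Work done by the gas = −ΔU = -57040 J.

W ≈ -57.0 kJ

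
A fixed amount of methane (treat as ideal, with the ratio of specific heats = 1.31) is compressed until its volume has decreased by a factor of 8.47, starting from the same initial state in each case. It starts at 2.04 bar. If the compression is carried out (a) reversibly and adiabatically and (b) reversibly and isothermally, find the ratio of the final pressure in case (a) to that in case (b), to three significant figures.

P_adiabatic / P_isothermal ≈ 1.94

Isothermal: P_b = P₁(V₁/V₂) = 2.04×8.47.
Adiabatic: P_a = P₁(V₁/V₂)^γ = 2.04×8.47^(1.31).
P_a/P_b = (V₁/V₂)^(γ−1) = 8.47^(0.31) = 1.939.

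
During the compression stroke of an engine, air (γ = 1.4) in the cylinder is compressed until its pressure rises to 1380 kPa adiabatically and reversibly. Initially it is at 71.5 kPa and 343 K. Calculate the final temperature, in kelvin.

T₂ ≈ 799 K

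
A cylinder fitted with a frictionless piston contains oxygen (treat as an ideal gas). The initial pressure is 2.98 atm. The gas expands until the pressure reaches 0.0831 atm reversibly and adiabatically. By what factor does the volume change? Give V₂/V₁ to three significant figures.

From PV^γ = const, V₂/V₁ = (P₁/P₂)^(1/γ).
For a diatomic ideal gas γ = 7/5.
V₂/V₁ = (2.98/0.0831)^(5/7) = 12.9.

V₂/V₁ ≈ 12.9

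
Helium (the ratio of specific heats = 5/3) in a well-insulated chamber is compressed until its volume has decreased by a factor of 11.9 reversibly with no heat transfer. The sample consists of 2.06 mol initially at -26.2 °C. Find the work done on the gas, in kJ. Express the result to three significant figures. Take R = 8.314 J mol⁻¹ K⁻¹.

W ≈ 26.7 kJ

For a reversible adiabat TV^(γ−1) is constant, so T₂ = T₁ (V₁/V₂)^(γ−1).
T₁ = -26.2 °C = 246.9 K.
T₂ = 246.9 × 11.9^(2/3) = 1287 K.
Q = 0, so ΔU = W_on_gas = nCᵥΔT with Cᵥ = R/(γ−1) = 12.47 J/(mol·K).
ΔU = 2.06 × 12.47 × (1287 − 246.9) = 26720 J.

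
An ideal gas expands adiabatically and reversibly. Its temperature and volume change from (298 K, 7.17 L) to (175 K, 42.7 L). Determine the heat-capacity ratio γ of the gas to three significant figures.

γ ≈ 1.30

TV^(γ−1) = const ⇒ γ − 1 = ln(T₂/T₁) / ln(V₁/V₂).
γ = 1 + ln(175/298) / ln(7.17/42.7) = 1.298.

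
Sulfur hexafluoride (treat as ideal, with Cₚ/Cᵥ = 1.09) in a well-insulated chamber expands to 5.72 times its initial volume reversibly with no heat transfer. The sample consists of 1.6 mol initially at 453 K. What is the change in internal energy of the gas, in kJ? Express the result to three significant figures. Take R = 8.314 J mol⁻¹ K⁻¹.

ΔU ≈ -9.73 kJ

Adiabatic: T₁V₁^(γ−1) = T₂V₂^(γ−1) ⇒ T₂ = T₁ (V₁/V₂)^(γ−1).
T₂ = 453 × (1/5.72)^(0.09) = 387.2 K.
Q = 0, so ΔU = W_on_gas = nCᵥΔT with Cᵥ = R/(γ−1) = 92.38 J/(mol·K).
ΔU = 1.6 × 92.38 × (387.2 − 453) = -9726 J.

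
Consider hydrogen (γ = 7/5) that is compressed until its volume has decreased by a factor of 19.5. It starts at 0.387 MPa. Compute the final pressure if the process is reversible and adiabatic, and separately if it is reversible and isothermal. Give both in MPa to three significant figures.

Isothermal: P₂ = P₁(V₁/V₂) = 0.387×19.5 = 7.546 MPa.
Adiabatic: P₂ = P₁(V₁/V₂)^γ = 0.387×19.5^(7/5) = 24.76 MPa.

adiabatic: 24.8 MPa; isothermal: 7.55 MPa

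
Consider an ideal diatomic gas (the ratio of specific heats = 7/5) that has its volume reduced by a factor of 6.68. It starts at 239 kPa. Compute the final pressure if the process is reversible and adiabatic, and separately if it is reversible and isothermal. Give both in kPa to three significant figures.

adiabatic: 3410 kPa; isothermal: 1600 kPa

Isothermal: P₂ = P₁(V₁/V₂) = 239×6.68 = 1597 kPa.
Adiabatic: P₂ = P₁(V₁/V₂)^γ = 239×6.68^(7/5) = 3413 kPa.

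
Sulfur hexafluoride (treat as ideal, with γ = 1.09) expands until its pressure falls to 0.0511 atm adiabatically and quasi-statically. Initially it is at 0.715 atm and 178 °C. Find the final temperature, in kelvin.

Along an adiabat T P^((1−γ)/γ) is constant, so T₂ = T₁ (P₂/P₁)^((γ−1)/γ).
T₁ = 178 °C = 451.1 K.
T₂ = 451.1 × (0.0511/0.715)^(0.0826) = 362.8 K.

T₂ ≈ 363 K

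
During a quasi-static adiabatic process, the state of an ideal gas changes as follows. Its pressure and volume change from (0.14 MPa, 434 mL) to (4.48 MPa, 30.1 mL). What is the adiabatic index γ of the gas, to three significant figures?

γ ≈ 1.30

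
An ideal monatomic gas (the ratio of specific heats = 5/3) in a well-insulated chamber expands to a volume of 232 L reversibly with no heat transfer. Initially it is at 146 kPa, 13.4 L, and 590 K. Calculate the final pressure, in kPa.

P₂ ≈ 1.26 kPa

Since PV^γ is constant along a reversible adiabat, P₂ = P₁ (V₁/V₂)^γ.
P₂ = 146 × (13.4/232)^(5/3) = 1.26 kPa.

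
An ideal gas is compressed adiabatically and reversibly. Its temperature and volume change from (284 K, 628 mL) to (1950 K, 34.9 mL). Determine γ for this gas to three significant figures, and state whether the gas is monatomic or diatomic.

γ ≈ 1.67; monatomic

TV^(γ−1) = const ⇒ γ − 1 = ln(T₂/T₁) / ln(V₁/V₂).
γ = 1 + ln(1950/284) / ln(628/34.9) = 1.667.
γ ≈ 1.67 is close to 5/3, so the gas is monatomic.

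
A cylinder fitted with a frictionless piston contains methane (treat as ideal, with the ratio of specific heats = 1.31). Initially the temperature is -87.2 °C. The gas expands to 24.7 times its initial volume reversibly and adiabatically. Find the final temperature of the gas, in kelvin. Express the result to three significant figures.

For a reversible adiabat TV^(γ−1) is constant, so T₂ = T₁ (V₁/V₂)^(γ−1).
T₁ = -87.2 °C = 185.9 K.
T₂ = 185.9 × (1/24.7)^(0.31) = 68.81 K.

T₂ ≈ 68.8 K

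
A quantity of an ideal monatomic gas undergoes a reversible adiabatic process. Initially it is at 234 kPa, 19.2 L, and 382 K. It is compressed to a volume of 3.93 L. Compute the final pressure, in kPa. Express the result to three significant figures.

Since PV^γ is constant along a reversible adiabat, P₂ = P₁ (V₁/V₂)^γ.
γ = 5/3 for a monatomic ideal gas.
P₂ = 234 × (19.2/3.93)^(5/3) = 3292 kPa.

P₂ ≈ 3290 kPa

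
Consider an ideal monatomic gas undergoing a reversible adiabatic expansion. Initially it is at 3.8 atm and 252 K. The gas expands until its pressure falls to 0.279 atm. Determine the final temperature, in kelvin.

Adiabatic: T₂/T₁ = (P₂/P₁)^((γ−1)/γ).
For a monatomic ideal gas γ = 5/3, so (γ−1)/γ = 2/5.
T₂ = 252 × (0.279/3.8)^(2/5) = 88.66 K.

T₂ ≈ 88.7 K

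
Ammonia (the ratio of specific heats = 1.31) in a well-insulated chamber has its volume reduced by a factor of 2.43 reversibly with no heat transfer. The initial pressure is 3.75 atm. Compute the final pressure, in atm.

Adiabatic: P₁V₁^γ = P₂V₂^γ ⇒ P₂ = P₁ (V₁/V₂)^γ.
P₂ = 3.75 × 2.43^(1.31) = 12 atm.

P₂ ≈ 12.0 atm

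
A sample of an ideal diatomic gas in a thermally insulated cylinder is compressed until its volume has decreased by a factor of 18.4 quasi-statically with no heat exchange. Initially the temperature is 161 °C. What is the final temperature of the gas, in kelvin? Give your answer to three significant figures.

Adiabatic: T₁V₁^(γ−1) = T₂V₂^(γ−1) ⇒ T₂ = T₁ (V₁/V₂)^(γ−1).
For a diatomic ideal gas γ = 7/5, so γ−1 = 2/5.
T₁ = 161 °C = 434.1 K.
T₂ = 434.1 × 18.4^(2/5) = 1392 K.

T₂ ≈ 1390 K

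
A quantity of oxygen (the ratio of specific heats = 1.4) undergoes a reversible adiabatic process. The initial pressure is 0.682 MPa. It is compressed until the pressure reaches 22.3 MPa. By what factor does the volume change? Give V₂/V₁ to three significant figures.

From PV^γ = const, V₂/V₁ = (P₁/P₂)^(1/γ).
V₂/V₁ = (0.682/22.3)^(0.714) = 0.08283.

V₂/V₁ ≈ 0.0828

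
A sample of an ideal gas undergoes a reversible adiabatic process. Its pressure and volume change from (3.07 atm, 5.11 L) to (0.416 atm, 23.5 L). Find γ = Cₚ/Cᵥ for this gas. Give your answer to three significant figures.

PV^γ = const ⇒ γ = ln(P₂/P₁) / ln(V₁/V₂).
γ = ln(0.416/3.07) / ln(5.11/23.5) = 1.31.

γ ≈ 1.31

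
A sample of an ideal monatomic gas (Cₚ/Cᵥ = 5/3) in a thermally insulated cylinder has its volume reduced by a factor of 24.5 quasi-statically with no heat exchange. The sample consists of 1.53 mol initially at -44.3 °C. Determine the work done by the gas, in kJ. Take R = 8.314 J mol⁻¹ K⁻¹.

Adiabatic: T₁V₁^(γ−1) = T₂V₂^(γ−1) ⇒ T₂ = T₁ (V₁/V₂)^(γ−1).
T₁ = -44.3 °C = 228.8 K.
T₂ = 228.8 × 24.5^(2/3) = 1930 K.
Q = 0, so ΔU = W_on_gas = nCᵥΔT with Cᵥ = R/(γ−1) = 12.47 J/(mol·K).
ΔU = 1.53 × 12.47 × (1930 − 228.8) = 32470 J.
Work done by the gas = −ΔU = -32470 J.

W ≈ -32.5 kJ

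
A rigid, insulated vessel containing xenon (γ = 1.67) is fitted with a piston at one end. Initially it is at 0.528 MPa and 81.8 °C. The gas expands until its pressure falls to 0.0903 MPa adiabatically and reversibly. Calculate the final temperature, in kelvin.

T₂ ≈ 175 K

Adiabatic: T₂/T₁ = (P₂/P₁)^((γ−1)/γ).
T₁ = 81.8 °C = 354.9 K.
T₂ = 354.9 × (0.0903/0.528)^(0.401) = 174.8 K.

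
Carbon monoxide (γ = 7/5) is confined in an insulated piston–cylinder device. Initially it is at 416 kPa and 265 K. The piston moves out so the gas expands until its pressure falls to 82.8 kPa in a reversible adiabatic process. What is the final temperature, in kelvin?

Adiabatic: T₂/T₁ = (P₂/P₁)^((γ−1)/γ).
T₂ = 265 × (82.8/416)^(2/7) = 167.1 K.

T₂ ≈ 167 K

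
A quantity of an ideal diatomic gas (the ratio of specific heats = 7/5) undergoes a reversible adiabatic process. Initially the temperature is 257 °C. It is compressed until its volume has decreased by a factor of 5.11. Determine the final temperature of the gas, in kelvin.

T₂ ≈ 1020 K

Adiabatic: T₁V₁^(γ−1) = T₂V₂^(γ−1) ⇒ T₂ = T₁ (V₁/V₂)^(γ−1).
T₁ = 257 °C = 530.1 K.
T₂ = 530.1 × 5.11^(2/5) = 1018 K.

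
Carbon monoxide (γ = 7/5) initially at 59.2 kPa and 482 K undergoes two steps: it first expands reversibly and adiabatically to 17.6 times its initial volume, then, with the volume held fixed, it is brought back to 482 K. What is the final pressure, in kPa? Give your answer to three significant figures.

P₃ ≈ 3.36 kPa

Adiabatic step (PV^γ = const): P₂ = 59.2×(1/17.6)^(7/5) = 1.068 kPa; T₂ = 482×(1/17.6)^(2/5) = 153.1 K.
Isochoric: P₃ = P₂(T₃/T₂) = 1.068 × (482/153.1) = 3.364 kPa.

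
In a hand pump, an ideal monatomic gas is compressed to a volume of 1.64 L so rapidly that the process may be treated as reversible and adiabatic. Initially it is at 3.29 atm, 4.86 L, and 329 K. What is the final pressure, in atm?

Since PV^γ is constant along a reversible adiabat, P₂ = P₁ (V₁/V₂)^γ.
γ = 5/3 for a monatomic ideal gas.
P₂ = 3.29 × (4.86/1.64)^(5/3) = 20.11 atm.

P₂ ≈ 20.1 atm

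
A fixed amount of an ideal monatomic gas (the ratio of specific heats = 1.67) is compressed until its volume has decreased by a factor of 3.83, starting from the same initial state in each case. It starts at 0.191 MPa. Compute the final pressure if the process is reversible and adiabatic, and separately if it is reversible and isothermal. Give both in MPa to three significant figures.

adiabatic: 1.80 MPa; isothermal: 0.732 MPa

Isothermal: P₂ = P₁(V₁/V₂) = 0.191×3.83 = 0.7315 MPa.
Adiabatic: P₂ = P₁(V₁/V₂)^γ = 0.191×3.83^(1.67) = 1.799 MPa.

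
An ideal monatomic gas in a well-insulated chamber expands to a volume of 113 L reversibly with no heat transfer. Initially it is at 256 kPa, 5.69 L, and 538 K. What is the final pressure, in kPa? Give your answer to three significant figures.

P₂ ≈ 1.76 kPa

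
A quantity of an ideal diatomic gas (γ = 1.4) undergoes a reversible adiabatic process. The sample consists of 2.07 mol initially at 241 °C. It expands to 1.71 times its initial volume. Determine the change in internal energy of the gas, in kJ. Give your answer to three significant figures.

Adiabatic: T₁V₁^(γ−1) = T₂V₂^(γ−1) ⇒ T₂ = T₁ (V₁/V₂)^(γ−1).
T₁ = 241 °C = 514.1 K.
T₂ = 514.1 × (1/1.71)^(0.4) = 414.9 K.
Q = 0, so ΔU = W_on_gas = nCᵥΔT with Cᵥ = R/(γ−1) = 20.79 J/(mol·K).
ΔU = 2.07 × 20.79 × (414.9 − 514.1) = -4272 J.

ΔU ≈ -4.27 kJ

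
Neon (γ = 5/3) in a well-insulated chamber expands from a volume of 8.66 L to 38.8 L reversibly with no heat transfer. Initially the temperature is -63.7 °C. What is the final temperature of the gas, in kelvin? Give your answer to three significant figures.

Adiabatic: T₁V₁^(γ−1) = T₂V₂^(γ−1) ⇒ T₂ = T₁ (V₁/V₂)^(γ−1).
T₁ = -63.7 °C = 209.4 K.
T₂ = 209.4 × (8.66/38.8)^(2/3) = 77.07 K.

T₂ ≈ 77.1 K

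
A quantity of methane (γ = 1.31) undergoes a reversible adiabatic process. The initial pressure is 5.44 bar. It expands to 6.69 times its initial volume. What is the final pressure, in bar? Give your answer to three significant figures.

P₂ ≈ 0.451 bar

Adiabatic: P₁V₁^γ = P₂V₂^γ ⇒ P₂ = P₁ (V₁/V₂)^γ.
P₂ = 5.44 × (1/6.69)^(1.31) = 0.4511 bar.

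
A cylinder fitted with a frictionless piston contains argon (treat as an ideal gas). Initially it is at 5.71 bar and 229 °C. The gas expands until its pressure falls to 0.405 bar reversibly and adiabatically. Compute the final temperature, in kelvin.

T₂ ≈ 174 K

Along an adiabat T P^((1−γ)/γ) is constant, so T₂ = T₁ (P₂/P₁)^((γ−1)/γ).
For a monatomic ideal gas γ = 5/3, so (γ−1)/γ = 2/5.
T₁ = 229 °C = 502.1 K.
T₂ = 502.1 × (0.405/5.71)^(2/5) = 174.2 K.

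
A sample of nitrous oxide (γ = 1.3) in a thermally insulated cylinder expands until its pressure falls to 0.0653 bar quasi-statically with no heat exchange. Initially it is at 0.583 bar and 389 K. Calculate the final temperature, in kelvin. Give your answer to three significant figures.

Along an adiabat T P^((1−γ)/γ) is constant, so T₂ = T₁ (P₂/P₁)^((γ−1)/γ).
T₂ = 389 × (0.0653/0.583)^(0.231) = 234.7 K.

T₂ ≈ 235 K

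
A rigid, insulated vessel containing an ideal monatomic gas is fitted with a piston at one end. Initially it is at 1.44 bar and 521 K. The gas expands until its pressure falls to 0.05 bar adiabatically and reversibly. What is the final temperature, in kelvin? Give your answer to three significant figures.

T₂ ≈ 136 K

Adiabatic: T₂/T₁ = (P₂/P₁)^((γ−1)/γ).
For a monatomic ideal gas γ = 5/3, so (γ−1)/γ = 2/5.
T₂ = 521 × (0.05/1.44)^(2/5) = 135.9 K.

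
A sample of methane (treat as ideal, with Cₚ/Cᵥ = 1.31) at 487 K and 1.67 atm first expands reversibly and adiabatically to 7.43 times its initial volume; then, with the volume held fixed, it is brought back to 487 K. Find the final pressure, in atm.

P₃ ≈ 0.225 atm

Adiabatic step (PV^γ = const): P₂ = 1.67×(1/7.43)^(1.31) = 0.1207 atm; T₂ = 487×(1/7.43)^(0.31) = 261.5 K.
Isochoric: P₃ = P₂(T₃/T₂) = 0.1207 × (487/261.5) = 0.2248 atm.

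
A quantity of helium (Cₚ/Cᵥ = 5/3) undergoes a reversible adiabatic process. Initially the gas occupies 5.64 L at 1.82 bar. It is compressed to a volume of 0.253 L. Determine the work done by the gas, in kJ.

P₂ = P₁(V₁/V₂)^γ = 1.82×(5.64/0.253)^(5/3) = 321.4 bar.
For a reversible adiabat, W_by_gas = (P₁V₁ − P₂V₂)/(γ−1).
W_by = (182000×0.00564 − 3.214×10^7×0.000253) / (2/3) = -10660 J.

W ≈ -10.7 kJ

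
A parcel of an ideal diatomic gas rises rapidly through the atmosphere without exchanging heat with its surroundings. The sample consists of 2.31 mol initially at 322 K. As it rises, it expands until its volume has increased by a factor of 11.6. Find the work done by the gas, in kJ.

Adiabatic: T₁V₁^(γ−1) = T₂V₂^(γ−1) ⇒ T₂ = T₁ (V₁/V₂)^(γ−1).
γ = 7/5 for a diatomic ideal gas, so γ−1 = 2/5.
T₂ = 322 × (1/11.6)^(2/5) = 120.8 K.
Q = 0, so ΔU = W_on_gas = nCᵥΔT with Cᵥ = R/(γ−1) = 20.79 J/(mol·K).
ΔU = 2.31 × 20.79 × (120.8 − 322) = -9660 J.
Work done by the gas = −ΔU = 9660 J.

W ≈ 9.66 kJ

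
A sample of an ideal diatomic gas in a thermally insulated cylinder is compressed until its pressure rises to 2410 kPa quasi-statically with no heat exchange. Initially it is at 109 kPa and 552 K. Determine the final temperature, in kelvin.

T₂ ≈ 1340 K

Along an adiabat T P^((1−γ)/γ) is constant, so T₂ = T₁ (P₂/P₁)^((γ−1)/γ).
For a diatomic ideal gas γ = 7/5, so (γ−1)/γ = 2/7.
T₂ = 552 × (2410/109)^(2/7) = 1337 K.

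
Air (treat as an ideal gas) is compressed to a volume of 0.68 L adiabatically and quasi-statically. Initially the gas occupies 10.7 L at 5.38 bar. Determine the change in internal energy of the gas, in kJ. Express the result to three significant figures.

ΔU ≈ 28.9 kJ

γ = 7/5 for a diatomic ideal gas.
P₂ = P₁(V₁/V₂)^γ = 5.38×(10.7/0.68)^(7/5) = 254.9 bar.
For a reversible adiabat, W_by_gas = (P₁V₁ − P₂V₂)/(γ−1).
W_by = (538000×0.0107 − 2.549×10^7×0.00068) / (2/5) = -28950 J.
Q = 0 ⇒ ΔU = −W_by = 28950 J.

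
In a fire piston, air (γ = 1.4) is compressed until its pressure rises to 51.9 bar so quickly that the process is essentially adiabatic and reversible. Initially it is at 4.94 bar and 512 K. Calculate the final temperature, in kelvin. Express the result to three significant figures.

Along an adiabat T P^((1−γ)/γ) is constant, so T₂ = T₁ (P₂/P₁)^((γ−1)/γ).
T₂ = 512 × (51.9/4.94)^(0.286) = 1003 K.

T₂ ≈ 1000 K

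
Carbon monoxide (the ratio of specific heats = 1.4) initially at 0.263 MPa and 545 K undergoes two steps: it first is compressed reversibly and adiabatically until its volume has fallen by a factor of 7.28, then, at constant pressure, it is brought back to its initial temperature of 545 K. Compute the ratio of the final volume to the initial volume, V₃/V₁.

Adiabatic step: V₂/V₁ = 0.1374; T₂ = T₁·7.28^(0.4) = 1206 K.
Isobaric step: V₃/V₂ = T₃/T₂ = 545/1206.
V₃/V₁ = (V₂/V₁)(V₃/V₂) = 0.1374 × (545/1206) = 0.06209.

V₃/V₁ ≈ 0.0621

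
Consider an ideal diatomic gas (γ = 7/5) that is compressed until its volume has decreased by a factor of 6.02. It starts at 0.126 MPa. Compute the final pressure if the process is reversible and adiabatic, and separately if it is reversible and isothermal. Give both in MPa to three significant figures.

Isothermal: P₂ = P₁(V₁/V₂) = 0.126×6.02 = 0.7585 MPa.
Adiabatic: P₂ = P₁(V₁/V₂)^γ = 0.126×6.02^(7/5) = 1.555 MPa.

adiabatic: 1.56 MPa; isothermal: 0.759 MPa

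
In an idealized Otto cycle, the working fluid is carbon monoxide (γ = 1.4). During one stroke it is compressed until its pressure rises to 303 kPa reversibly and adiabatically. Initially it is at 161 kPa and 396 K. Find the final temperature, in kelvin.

T₂ ≈ 474 K

Adiabatic: T₂/T₁ = (P₂/P₁)^((γ−1)/γ).
T₂ = 396 × (303/161)^(0.286) = 474.4 K.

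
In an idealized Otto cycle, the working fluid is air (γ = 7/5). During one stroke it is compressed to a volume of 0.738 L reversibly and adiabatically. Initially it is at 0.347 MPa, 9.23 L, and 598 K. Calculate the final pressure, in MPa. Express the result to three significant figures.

Adiabatic: P₁V₁^γ = P₂V₂^γ ⇒ P₂ = P₁ (V₁/V₂)^γ.
P₂ = 0.347 × (9.23/0.738)^(7/5) = 11.92 MPa.

P₂ ≈ 11.9 MPa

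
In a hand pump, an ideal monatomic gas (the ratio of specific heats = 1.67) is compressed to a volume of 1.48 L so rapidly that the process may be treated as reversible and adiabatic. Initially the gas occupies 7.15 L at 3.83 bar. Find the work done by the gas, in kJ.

W ≈ -7.65 kJ

P₂ = P₁(V₁/V₂)^γ = 3.83×(7.15/1.48)^(1.67) = 53.16 bar.
For a reversible adiabat, W_by_gas = (P₁V₁ − P₂V₂)/(γ−1).
W_by = (383000×0.00715 − 5.316×10^6×0.00148) / (0.67) = -7655 J.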